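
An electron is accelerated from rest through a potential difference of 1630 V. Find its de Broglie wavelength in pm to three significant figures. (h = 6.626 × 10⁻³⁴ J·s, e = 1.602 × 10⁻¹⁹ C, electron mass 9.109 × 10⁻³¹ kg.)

λ = 30.4 pm

KE = eV = 1.602 × 10⁻¹⁹ × 1630 = 2.611 × 10⁻¹⁶ J.
p = √(2mKE) = √(2 × 9.109 × 10⁻³¹ × 2.611 × 10⁻¹⁶) = 2.181 × 10⁻²³ kg·m/s.
λ = h/p = 6.626 × 10⁻³⁴ / 2.181 × 10⁻²³ = 3.04 × 10⁻¹¹ m = 30.4 pm.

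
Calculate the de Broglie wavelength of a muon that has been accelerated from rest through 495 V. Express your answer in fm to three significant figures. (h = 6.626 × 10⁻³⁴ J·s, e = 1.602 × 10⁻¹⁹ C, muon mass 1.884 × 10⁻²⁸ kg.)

KE = eV = 1.602 × 10⁻¹⁹ × 495.0 = 7.930 × 10⁻¹⁷ J.
p = √(2mKE) = √(2 × 1.884 × 10⁻²⁸ × 7.930 × 10⁻¹⁷) = 1.729 × 10⁻²² kg·m/s.
λ = h/p = 6.626 × 10⁻³⁴ / 1.729 × 10⁻²² = 3.83 × 10⁻¹² m = 3830 fm.

λ = 3830 fm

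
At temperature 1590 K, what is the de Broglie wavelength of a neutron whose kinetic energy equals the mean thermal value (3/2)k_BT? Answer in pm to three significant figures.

KE = (3/2)k_BT = 1.5 × 1.381 × 10⁻²³ × 1590 = 3.294 × 10⁻²⁰ J.
p = √(2mKE) = √(2 × 1.675 × 10⁻²⁷ × 3.294 × 10⁻²⁰) = 1.050 × 10⁻²³ kg·m/s.
λ = h/p = 6.31 × 10⁻¹¹ m = 63.1 pm.

λ = 63.1 pm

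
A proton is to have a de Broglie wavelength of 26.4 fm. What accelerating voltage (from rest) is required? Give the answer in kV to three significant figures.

V = 1180 kV

p = h/λ = 6.626 × 10⁻³⁴ / 2.640 × 10⁻¹⁴ = 2.510 × 10⁻²⁰ kg·m/s.
KE = p²/(2m) = 1.883 × 10⁻¹³ J.
V = KE/e = 1.883 × 10⁻¹³ / (1.602 × 10⁻¹⁹) = 1180 kV.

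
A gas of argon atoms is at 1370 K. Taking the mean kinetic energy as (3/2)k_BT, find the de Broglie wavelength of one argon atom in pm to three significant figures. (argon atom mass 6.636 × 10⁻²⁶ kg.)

KE = (3/2)k_BT = 1.5 × 1.381 × 10⁻²³ × 1370 = 2.838 × 10⁻²⁰ J.
p = √(2mKE) = √(2 × 6.636 × 10⁻²⁶ × 2.838 × 10⁻²⁰) = 6.137 × 10⁻²³ kg·m/s.
λ = h/p = 1.08 × 10⁻¹¹ m = 10.8 pm.

λ = 10.8 pm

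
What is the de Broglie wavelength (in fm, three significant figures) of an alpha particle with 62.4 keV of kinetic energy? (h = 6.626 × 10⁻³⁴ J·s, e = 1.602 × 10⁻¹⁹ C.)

λ = 57.5 fm

KE = 62.4 keV = 9.996 × 10⁻¹⁵ J.
p = √(2mKE) = √(2 × 6.645 × 10⁻²⁷ × 9.996 × 10⁻¹⁵) = 1.153 × 10⁻²⁰ kg·m/s.
λ = h/p = 6.626 × 10⁻³⁴ / 1.153 × 10⁻²⁰ = 5.75 × 10⁻¹⁴ m = 57.5 fm.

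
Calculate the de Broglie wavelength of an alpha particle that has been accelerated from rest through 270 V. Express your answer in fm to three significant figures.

KE = 2eV = 2 × 1.602 × 10⁻¹⁹ × 270.0 = 8.651 × 10⁻¹⁷ J.
p = √(2mKE) = √(2 × 6.645 × 10⁻²⁷ × 8.651 × 10⁻¹⁷) = 1.072 × 10⁻²¹ kg·m/s.
λ = h/p = 6.626 × 10⁻³⁴ / 1.072 × 10⁻²¹ = 6.18 × 10⁻¹³ m = 618 fm.

λ = 618 fm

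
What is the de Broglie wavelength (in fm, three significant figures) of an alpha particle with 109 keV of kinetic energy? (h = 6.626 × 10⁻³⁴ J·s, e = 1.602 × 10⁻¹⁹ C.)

λ = 43.5 fm

KE = 109 keV = 1.746 × 10⁻¹⁴ J.
p = √(2mKE) = √(2 × 6.645 × 10⁻²⁷ × 1.746 × 10⁻¹⁴) = 1.523 × 10⁻²⁰ kg·m/s.
λ = h/p = 6.626 × 10⁻³⁴ / 1.523 × 10⁻²⁰ = 4.35 × 10⁻¹⁴ m = 43.5 fm.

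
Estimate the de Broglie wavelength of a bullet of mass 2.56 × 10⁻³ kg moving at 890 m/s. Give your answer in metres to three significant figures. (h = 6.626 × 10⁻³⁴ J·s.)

λ = 2.91 × 10⁻³⁴ m

p = mv = 2.56 × 10⁻³ × 890 = 2.278 kg·m/s.
λ = h/p = 6.626 × 10⁻³⁴ / 2.278 = 2.91 × 10⁻³⁴ m.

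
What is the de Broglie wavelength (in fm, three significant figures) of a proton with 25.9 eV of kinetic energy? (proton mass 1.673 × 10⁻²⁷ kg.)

KE = 25.9 eV = 4.149 × 10⁻¹⁸ J.
p = √(2mKE) = √(2 × 1.673 × 10⁻²⁷ × 4.149 × 10⁻¹⁸) = 1.178 × 10⁻²² kg·m/s.
λ = h/p = 6.626 × 10⁻³⁴ / 1.178 × 10⁻²² = 5.62 × 10⁻¹² m = 5620 fm.

λ = 5620 fm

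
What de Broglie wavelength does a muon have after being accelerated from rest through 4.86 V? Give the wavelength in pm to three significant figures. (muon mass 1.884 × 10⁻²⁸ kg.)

KE = eV = 1.602 × 10⁻¹⁹ × 4.860 = 7.786 × 10⁻¹⁹ J.
p = √(2mKE) = √(2 × 1.884 × 10⁻²⁸ × 7.786 × 10⁻¹⁹) = 1.713 × 10⁻²³ kg·m/s.
λ = h/p = 6.626 × 10⁻³⁴ / 1.713 × 10⁻²³ = 3.87 × 10⁻¹¹ m = 38.7 pm.

λ = 38.7 pm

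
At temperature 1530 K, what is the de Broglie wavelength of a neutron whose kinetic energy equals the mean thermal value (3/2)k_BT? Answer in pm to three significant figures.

λ = 64.3 pm

KE = (3/2)k_BT = 1.5 × 1.381 × 10⁻²³ × 1530 = 3.169 × 10⁻²⁰ J.
p = √(2mKE) = √(2 × 1.675 × 10⁻²⁷ × 3.169 × 10⁻²⁰) = 1.030 × 10⁻²³ kg·m/s.
λ = h/p = 6.43 × 10⁻¹¹ m = 64.3 pm.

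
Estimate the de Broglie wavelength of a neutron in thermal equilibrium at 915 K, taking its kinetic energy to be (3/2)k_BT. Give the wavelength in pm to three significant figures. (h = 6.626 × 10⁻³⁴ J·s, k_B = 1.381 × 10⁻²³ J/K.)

KE = (3/2)k_BT = 1.5 × 1.381 × 10⁻²³ × 915 = 1.895 × 10⁻²⁰ J.
p = √(2mKE) = √(2 × 1.675 × 10⁻²⁷ × 1.895 × 10⁻²⁰) = 7.968 × 10⁻²⁴ kg·m/s.
λ = h/p = 8.32 × 10⁻¹¹ m = 83.2 pm.

λ = 83.2 pm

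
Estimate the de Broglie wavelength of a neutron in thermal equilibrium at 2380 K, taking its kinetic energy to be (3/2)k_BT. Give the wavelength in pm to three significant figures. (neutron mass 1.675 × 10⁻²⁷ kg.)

λ = 51.6 pm

KE = (3/2)k_BT = 1.5 × 1.381 × 10⁻²³ × 2380 = 4.930 × 10⁻²⁰ J.
p = √(2mKE) = √(2 × 1.675 × 10⁻²⁷ × 4.930 × 10⁻²⁰) = 1.285 × 10⁻²³ kg·m/s.
λ = h/p = 5.16 × 10⁻¹¹ m = 51.6 pm.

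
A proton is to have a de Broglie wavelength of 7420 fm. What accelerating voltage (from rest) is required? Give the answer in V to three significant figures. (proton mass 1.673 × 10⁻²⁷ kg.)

p = h/λ = 6.626 × 10⁻³⁴ / 7.420 × 10⁻¹² = 8.930 × 10⁻²³ kg·m/s.
KE = p²/(2m) = 2.383 × 10⁻¹⁸ J.
V = KE/e = 2.383 × 10⁻¹⁸ / (1.602 × 10⁻¹⁹) = 14.9 V.

V = 14.9 V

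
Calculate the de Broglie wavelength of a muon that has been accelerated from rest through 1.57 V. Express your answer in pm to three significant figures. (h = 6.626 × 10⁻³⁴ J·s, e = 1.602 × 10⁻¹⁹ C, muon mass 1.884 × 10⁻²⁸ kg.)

λ = 68.1 pm

KE = eV = 1.602 × 10⁻¹⁹ × 1.570 = 2.515 × 10⁻¹⁹ J.
p = √(2mKE) = √(2 × 1.884 × 10⁻²⁸ × 2.515 × 10⁻¹⁹) = 9.735 × 10⁻²⁴ kg·m/s.
λ = h/p = 6.626 × 10⁻³⁴ / 9.735 × 10⁻²⁴ = 6.81 × 10⁻¹¹ m = 68.1 pm.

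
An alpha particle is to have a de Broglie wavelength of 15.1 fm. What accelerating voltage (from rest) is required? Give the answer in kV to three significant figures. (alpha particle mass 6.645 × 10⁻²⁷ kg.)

V = 452 kV

p = h/λ = 6.626 × 10⁻³⁴ / 1.510 × 10⁻¹⁴ = 4.388 × 10⁻²⁰ kg·m/s.
KE = p²/(2m) = 1.449 × 10⁻¹³ J.
V = KE/2e = 1.449 × 10⁻¹³ / (2 × 1.602 × 10⁻¹⁹) = 452 kV.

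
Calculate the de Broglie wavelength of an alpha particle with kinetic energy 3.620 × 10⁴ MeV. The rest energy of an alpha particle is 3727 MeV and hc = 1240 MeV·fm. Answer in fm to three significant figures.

Total energy E = KE + m₀c² = 3.620 × 10⁴ + 3727 = 39927 MeV.
(pc)² = E² − (m₀c²)² = (39927)² − (3727)² = 1.580 × 10⁹ MeV², so pc = 3.975 × 10⁴ MeV.
λ = hc/(pc) = 1240 MeV·fm / 3.975 × 10⁴ MeV = 0.0312 fm.

λ = 0.0312 fm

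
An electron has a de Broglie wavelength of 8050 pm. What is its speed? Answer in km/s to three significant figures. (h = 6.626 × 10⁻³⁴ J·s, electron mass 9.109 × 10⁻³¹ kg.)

v = 90.4 km/s

p = h/λ = 6.626 × 10⁻³⁴ / 8.050 × 10⁻⁹ = 8.231 × 10⁻²⁶ kg·m/s.
v = p/m = 8.231 × 10⁻²⁶ / 9.109 × 10⁻³¹ = 9.04 × 10⁴ m/s = 90.4 km/s.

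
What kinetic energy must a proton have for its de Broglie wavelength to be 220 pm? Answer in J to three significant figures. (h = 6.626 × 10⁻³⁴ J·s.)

KE = 2.71 × 10⁻²¹ J

p = h/λ = 6.626 × 10⁻³⁴ / 2.200 × 10⁻¹⁰ = 3.012 × 10⁻²⁴ kg·m/s.
KE = p²/(2m) = (3.012 × 10⁻²⁴)² / (2 × 1.673 × 10⁻²⁷) = 2.711 × 10⁻²¹ J = 2.71 × 10⁻²¹ J.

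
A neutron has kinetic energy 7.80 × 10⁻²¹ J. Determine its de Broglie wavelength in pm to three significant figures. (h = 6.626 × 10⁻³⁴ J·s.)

λ = 130 pm

p = √(2mKE) = √(2 × 1.675 × 10⁻²⁷ × 7.800 × 10⁻²¹) = 5.112 × 10⁻²⁴ kg·m/s.
λ = h/p = 6.626 × 10⁻³⁴ / 5.112 × 10⁻²⁴ = 1.30 × 10⁻¹⁰ m = 130 pm.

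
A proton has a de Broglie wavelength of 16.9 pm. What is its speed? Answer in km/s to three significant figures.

v = 23.4 km/s

p = h/λ = 6.626 × 10⁻³⁴ / 1.690 × 10⁻¹¹ = 3.921 × 10⁻²³ kg·m/s.
v = p/m = 3.921 × 10⁻²³ / 1.673 × 10⁻²⁷ = 2.34 × 10⁴ m/s = 23.4 km/s.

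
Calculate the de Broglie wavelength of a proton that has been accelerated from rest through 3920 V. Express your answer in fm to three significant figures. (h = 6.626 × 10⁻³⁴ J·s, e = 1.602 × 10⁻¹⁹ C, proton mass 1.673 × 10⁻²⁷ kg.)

λ = 457 fm

KE = eV = 1.602 × 10⁻¹⁹ × 3920 = 6.280 × 10⁻¹⁶ J.
p = √(2mKE) = √(2 × 1.673 × 10⁻²⁷ × 6.280 × 10⁻¹⁶) = 1.450 × 10⁻²¹ kg·m/s.
λ = h/p = 6.626 × 10⁻³⁴ / 1.450 × 10⁻²¹ = 4.57 × 10⁻¹³ m = 457 fm.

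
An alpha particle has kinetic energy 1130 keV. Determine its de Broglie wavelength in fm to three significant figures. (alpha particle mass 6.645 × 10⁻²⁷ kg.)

KE = 1130 keV = 1.810 × 10⁻¹³ J.
p = √(2mKE) = √(2 × 6.645 × 10⁻²⁷ × 1.810 × 10⁻¹³) = 4.905 × 10⁻²⁰ kg·m/s.
λ = h/p = 6.626 × 10⁻³⁴ / 4.905 × 10⁻²⁰ = 1.35 × 10⁻¹⁴ m = 13.5 fm.

λ = 13.5 fm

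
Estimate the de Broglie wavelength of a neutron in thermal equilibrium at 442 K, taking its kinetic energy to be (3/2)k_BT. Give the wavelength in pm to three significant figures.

λ = 120 pm

KE = (3/2)k_BT = 1.5 × 1.381 × 10⁻²³ × 442 = 9.156 × 10⁻²¹ J.
p = √(2mKE) = √(2 × 1.675 × 10⁻²⁷ × 9.156 × 10⁻²¹) = 5.538 × 10⁻²⁴ kg·m/s.
λ = h/p = 1.20 × 10⁻¹⁰ m = 120 pm.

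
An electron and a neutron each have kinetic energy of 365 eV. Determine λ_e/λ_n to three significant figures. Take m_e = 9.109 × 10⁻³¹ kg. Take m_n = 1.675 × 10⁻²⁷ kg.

At fixed KE, p = √(2mKE) so λ = h/p ∝ 1/√m.
λ_e/λ_n = √(m_n/m_e) = √(1.675 × 10⁻²⁷/9.109 × 10⁻³¹) = √(1839) = 42.9.

λ_e/λ_n = 42.9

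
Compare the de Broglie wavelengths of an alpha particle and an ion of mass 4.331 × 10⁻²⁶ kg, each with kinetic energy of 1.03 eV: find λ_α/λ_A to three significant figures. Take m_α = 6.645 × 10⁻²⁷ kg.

At fixed KE, p = √(2mKE) so λ = h/p ∝ 1/√m.
λ_α/λ_A = √(m_A/m_α) = √(4.331 × 10⁻²⁶/6.645 × 10⁻²⁷) = √(6.518) = 2.55.

λ_α/λ_A = 2.55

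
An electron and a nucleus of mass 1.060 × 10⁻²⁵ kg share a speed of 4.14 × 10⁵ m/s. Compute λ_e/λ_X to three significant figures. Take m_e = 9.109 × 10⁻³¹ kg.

At fixed v, p = mv so λ = h/(mv) ∝ 1/m.
λ_e/λ_X = m_X/m_e = 1.060 × 10⁻²⁵/9.109 × 10⁻³¹ = 1.16 × 10⁵.

λ_e/λ_X = 1.16 × 10⁵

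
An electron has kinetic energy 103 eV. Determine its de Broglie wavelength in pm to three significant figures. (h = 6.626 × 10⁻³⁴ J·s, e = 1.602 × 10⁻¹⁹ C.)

KE = 103 eV = 1.650 × 10⁻¹⁷ J.
p = √(2mKE) = √(2 × 9.109 × 10⁻³¹ × 1.650 × 10⁻¹⁷) = 5.483 × 10⁻²⁴ kg·m/s.
λ = h/p = 6.626 × 10⁻³⁴ / 5.483 × 10⁻²⁴ = 1.21 × 10⁻¹⁰ m = 121 pm.

λ = 121 pm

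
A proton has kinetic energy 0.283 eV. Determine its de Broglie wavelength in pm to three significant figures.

λ = 53.8 pm

KE = 0.283 eV = 4.534 × 10⁻²⁰ J.
p = √(2mKE) = √(2 × 1.673 × 10⁻²⁷ × 4.534 × 10⁻²⁰) = 1.232 × 10⁻²³ kg·m/s.
λ = h/p = 6.626 × 10⁻³⁴ / 1.232 × 10⁻²³ = 5.38 × 10⁻¹¹ m = 53.8 pm.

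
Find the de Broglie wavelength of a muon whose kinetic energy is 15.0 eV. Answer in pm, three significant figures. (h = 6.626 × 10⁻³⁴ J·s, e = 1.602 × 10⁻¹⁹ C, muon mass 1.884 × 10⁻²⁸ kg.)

KE = 15.0 eV = 2.403 × 10⁻¹⁸ J.
p = √(2mKE) = √(2 × 1.884 × 10⁻²⁸ × 2.403 × 10⁻¹⁸) = 3.009 × 10⁻²³ kg·m/s.
λ = h/p = 6.626 × 10⁻³⁴ / 3.009 × 10⁻²³ = 2.20 × 10⁻¹¹ m = 22.0 pm.

λ = 22.0 pm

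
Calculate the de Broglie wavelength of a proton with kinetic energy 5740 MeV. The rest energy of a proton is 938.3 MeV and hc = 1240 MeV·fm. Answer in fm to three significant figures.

λ = 0.188 fm

Total energy E = KE + m₀c² = 5740 + 938.3 = 6678.3 MeV.
(pc)² = E² − (m₀c²)² = (6678.3)² − (938.3)² = 4.372 × 10⁷ MeV², so pc = 6612 MeV.
λ = hc/(pc) = 1240 MeV·fm / 6612 MeV = 0.188 fm.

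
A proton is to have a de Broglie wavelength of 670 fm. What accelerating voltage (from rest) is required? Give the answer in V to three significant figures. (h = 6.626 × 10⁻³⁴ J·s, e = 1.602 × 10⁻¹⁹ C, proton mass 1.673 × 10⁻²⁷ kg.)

p = h/λ = 6.626 × 10⁻³⁴ / 6.700 × 10⁻¹³ = 9.890 × 10⁻²² kg·m/s.
KE = p²/(2m) = 2.923 × 10⁻¹⁶ J.
V = KE/e = 2.923 × 10⁻¹⁶ / (1.602 × 10⁻¹⁹) = 1820 V.

V = 1820 V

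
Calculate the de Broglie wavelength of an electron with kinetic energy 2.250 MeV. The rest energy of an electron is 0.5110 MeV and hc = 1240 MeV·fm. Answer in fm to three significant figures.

Total energy E = KE + m₀c² = 2.250 + 0.5110 = 2.7610 MeV.
(pc)² = E² − (m₀c²)² = (2.7610)² − (0.5110)² = 7.362 MeV², so pc = 2.713 MeV.
λ = hc/(pc) = 1240 MeV·fm / 2.713 MeV = 457 fm.

λ = 457 fm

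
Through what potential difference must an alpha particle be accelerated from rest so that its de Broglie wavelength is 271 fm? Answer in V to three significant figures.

V = 1400 V

p = h/λ = 6.626 × 10⁻³⁴ / 2.710 × 10⁻¹³ = 2.445 × 10⁻²¹ kg·m/s.
KE = p²/(2m) = 4.498 × 10⁻¹⁶ J.
V = KE/2e = 4.498 × 10⁻¹⁶ / (2 × 1.602 × 10⁻¹⁹) = 1400 V.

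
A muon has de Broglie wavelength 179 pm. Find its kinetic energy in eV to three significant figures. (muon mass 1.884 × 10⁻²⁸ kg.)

KE = 0.227 eV

p = h/λ = 6.626 × 10⁻³⁴ / 1.790 × 10⁻¹⁰ = 3.702 × 10⁻²⁴ kg·m/s.
KE = p²/(2m) = (3.702 × 10⁻²⁴)² / (2 × 1.884 × 10⁻²⁸) = 3.637 × 10⁻²⁰ J = 0.227 eV.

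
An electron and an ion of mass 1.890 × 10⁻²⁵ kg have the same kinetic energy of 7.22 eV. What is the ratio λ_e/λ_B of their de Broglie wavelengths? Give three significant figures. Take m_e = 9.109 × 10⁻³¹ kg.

λ_e/λ_B = 456

At fixed KE, p = √(2mKE) so λ = h/p ∝ 1/√m.
λ_e/λ_B = √(m_B/m_e) = √(1.890 × 10⁻²⁵/9.109 × 10⁻³¹) = √(2.075 × 10⁵) = 456.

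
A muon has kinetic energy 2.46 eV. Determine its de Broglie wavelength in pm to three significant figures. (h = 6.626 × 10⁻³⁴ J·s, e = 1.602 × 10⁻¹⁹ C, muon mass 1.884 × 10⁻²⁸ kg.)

KE = 2.46 eV = 3.941 × 10⁻¹⁹ J.
p = √(2mKE) = √(2 × 1.884 × 10⁻²⁸ × 3.941 × 10⁻¹⁹) = 1.219 × 10⁻²³ kg·m/s.
λ = h/p = 6.626 × 10⁻³⁴ / 1.219 × 10⁻²³ = 5.44 × 10⁻¹¹ m = 54.4 pm.

λ = 54.4 pm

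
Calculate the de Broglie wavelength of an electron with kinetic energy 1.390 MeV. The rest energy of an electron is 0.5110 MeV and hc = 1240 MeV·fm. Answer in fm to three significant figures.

λ = 677 fm

Total energy E = KE + m₀c² = 1.390 + 0.5110 = 1.9010 MeV.
(pc)² = E² − (m₀c²)² = (1.9010)² − (0.5110)² = 3.353 MeV², so pc = 1.831 MeV.
λ = hc/(pc) = 1240 MeV·fm / 1.831 MeV = 677 fm.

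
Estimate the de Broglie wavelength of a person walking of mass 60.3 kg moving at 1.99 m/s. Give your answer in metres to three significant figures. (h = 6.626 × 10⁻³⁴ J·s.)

λ = 5.52 × 10⁻³⁶ m

p = mv = 60.3 × 1.99 = 1.200 × 10² kg·m/s.
λ = h/p = 6.626 × 10⁻³⁴ / 1.200 × 10² = 5.52 × 10⁻³⁶ m.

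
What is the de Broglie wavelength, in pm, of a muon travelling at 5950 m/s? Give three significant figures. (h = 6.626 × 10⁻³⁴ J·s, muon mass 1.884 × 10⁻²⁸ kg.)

p = mv = 1.884 × 10⁻²⁸ × 5950 = 1.121 × 10⁻²⁴ kg·m/s.
λ = h/p = 6.626 × 10⁻³⁴ / 1.121 × 10⁻²⁴ = 5.91 × 10⁻¹⁰ m = 591 pm.

λ = 591 pm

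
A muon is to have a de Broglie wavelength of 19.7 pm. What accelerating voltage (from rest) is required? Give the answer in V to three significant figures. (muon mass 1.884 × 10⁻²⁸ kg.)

p = h/λ = 6.626 × 10⁻³⁴ / 1.970 × 10⁻¹¹ = 3.363 × 10⁻²³ kg·m/s.
KE = p²/(2m) = 3.002 × 10⁻¹⁸ J.
V = KE/e = 3.002 × 10⁻¹⁸ / (1.602 × 10⁻¹⁹) = 18.7 V.

V = 18.7 V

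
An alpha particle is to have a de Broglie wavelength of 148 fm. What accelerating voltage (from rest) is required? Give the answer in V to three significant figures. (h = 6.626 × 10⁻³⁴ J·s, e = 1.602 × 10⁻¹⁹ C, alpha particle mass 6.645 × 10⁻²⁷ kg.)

V = 4710 V

p = h/λ = 6.626 × 10⁻³⁴ / 1.480 × 10⁻¹³ = 4.477 × 10⁻²¹ kg·m/s.
KE = p²/(2m) = 1.508 × 10⁻¹⁵ J.
V = KE/2e = 1.508 × 10⁻¹⁵ / (2 × 1.602 × 10⁻¹⁹) = 4710 V.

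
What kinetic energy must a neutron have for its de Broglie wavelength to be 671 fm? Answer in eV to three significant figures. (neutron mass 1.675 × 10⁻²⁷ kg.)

p = h/λ = 6.626 × 10⁻³⁴ / 6.710 × 10⁻¹³ = 9.875 × 10⁻²² kg·m/s.
KE = p²/(2m) = (9.875 × 10⁻²²)² / (2 × 1.675 × 10⁻²⁷) = 2.911 × 10⁻¹⁶ J = 1820 eV.

KE = 1820 eV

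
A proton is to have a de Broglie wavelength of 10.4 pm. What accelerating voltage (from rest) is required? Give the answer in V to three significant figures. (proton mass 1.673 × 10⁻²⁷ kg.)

V = 7.57 V

p = h/λ = 6.626 × 10⁻³⁴ / 1.040 × 10⁻¹¹ = 6.371 × 10⁻²³ kg·m/s.
KE = p²/(2m) = 1.213 × 10⁻¹⁸ J.
V = KE/e = 1.213 × 10⁻¹⁸ / (1.602 × 10⁻¹⁹) = 7.57 V.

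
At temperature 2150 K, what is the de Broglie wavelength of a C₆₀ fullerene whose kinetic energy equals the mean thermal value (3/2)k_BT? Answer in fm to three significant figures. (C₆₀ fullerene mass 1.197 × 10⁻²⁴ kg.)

KE = (3/2)k_BT = 1.5 × 1.381 × 10⁻²³ × 2150 = 4.454 × 10⁻²⁰ J.
p = √(2mKE) = √(2 × 1.197 × 10⁻²⁴ × 4.454 × 10⁻²⁰) = 3.265 × 10⁻²² kg·m/s.
λ = h/p = 2.03 × 10⁻¹² m = 2030 fm.

λ = 2030 fm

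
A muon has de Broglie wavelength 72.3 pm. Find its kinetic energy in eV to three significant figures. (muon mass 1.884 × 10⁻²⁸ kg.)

KE = 1.39 eV

p = h/λ = 6.626 × 10⁻³⁴ / 7.230 × 10⁻¹¹ = 9.165 × 10⁻²⁴ kg·m/s.
KE = p²/(2m) = (9.165 × 10⁻²⁴)² / (2 × 1.884 × 10⁻²⁸) = 2.229 × 10⁻¹⁹ J = 1.39 eV.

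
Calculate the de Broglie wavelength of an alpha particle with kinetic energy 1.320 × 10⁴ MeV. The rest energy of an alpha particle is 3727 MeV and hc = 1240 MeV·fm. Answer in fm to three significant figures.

Total energy E = KE + m₀c² = 1.320 × 10⁴ + 3727 = 16927 MeV.
(pc)² = E² − (m₀c²)² = (16927)² − (3727)² = 2.726 × 10⁸ MeV², so pc = 1.651 × 10⁴ MeV.
λ = hc/(pc) = 1240 MeV·fm / 1.651 × 10⁴ MeV = 0.0751 fm.

λ = 0.0751 fm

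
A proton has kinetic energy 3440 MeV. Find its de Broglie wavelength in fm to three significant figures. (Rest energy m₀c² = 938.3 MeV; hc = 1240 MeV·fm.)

λ = 0.290 fm

Total energy E = KE + m₀c² = 3440 + 938.3 = 4378.3 MeV.
(pc)² = E² − (m₀c²)² = (4378.3)² − (938.3)² = 1.829 × 10⁷ MeV², so pc = 4277 MeV.
λ = hc/(pc) = 1240 MeV·fm / 4277 MeV = 0.290 fm.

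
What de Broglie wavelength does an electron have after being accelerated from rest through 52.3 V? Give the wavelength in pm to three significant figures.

λ = 170 pm

KE = eV = 1.602 × 10⁻¹⁹ × 52.30 = 8.378 × 10⁻¹⁸ J.
p = √(2mKE) = √(2 × 9.109 × 10⁻³¹ × 8.378 × 10⁻¹⁸) = 3.907 × 10⁻²⁴ kg·m/s.
λ = h/p = 6.626 × 10⁻³⁴ / 3.907 × 10⁻²⁴ = 1.70 × 10⁻¹⁰ m = 170 pm.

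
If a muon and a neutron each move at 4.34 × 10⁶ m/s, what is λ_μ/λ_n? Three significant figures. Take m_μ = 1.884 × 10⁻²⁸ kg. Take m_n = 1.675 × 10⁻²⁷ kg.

λ_μ/λ_n = 8.89

At fixed v, p = mv so λ = h/(mv) ∝ 1/m.
λ_μ/λ_n = m_n/m_μ = 1.675 × 10⁻²⁷/1.884 × 10⁻²⁸ = 8.89.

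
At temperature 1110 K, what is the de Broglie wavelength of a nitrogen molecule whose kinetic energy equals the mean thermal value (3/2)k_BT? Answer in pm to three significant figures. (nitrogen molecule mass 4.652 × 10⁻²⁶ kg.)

KE = (3/2)k_BT = 1.5 × 1.381 × 10⁻²³ × 1110 = 2.299 × 10⁻²⁰ J.
p = √(2mKE) = √(2 × 4.652 × 10⁻²⁶ × 2.299 × 10⁻²⁰) = 4.625 × 10⁻²³ kg·m/s.
λ = h/p = 1.43 × 10⁻¹¹ m = 14.3 pm.

λ = 14.3 pm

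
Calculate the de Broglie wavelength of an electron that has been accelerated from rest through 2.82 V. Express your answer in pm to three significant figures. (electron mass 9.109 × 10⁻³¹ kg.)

λ = 730 pm

KE = eV = 1.602 × 10⁻¹⁹ × 2.820 = 4.518 × 10⁻¹⁹ J.
p = √(2mKE) = √(2 × 9.109 × 10⁻³¹ × 4.518 × 10⁻¹⁹) = 9.072 × 10⁻²⁵ kg·m/s.
λ = h/p = 6.626 × 10⁻³⁴ / 9.072 × 10⁻²⁵ = 7.30 × 10⁻¹⁰ m = 730 pm.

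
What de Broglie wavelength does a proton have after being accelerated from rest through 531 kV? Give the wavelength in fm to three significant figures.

λ = 39.3 fm

KE = eV = 1.602 × 10⁻¹⁹ × 5.310 × 10⁵ = 8.507 × 10⁻¹⁴ J.
p = √(2mKE) = √(2 × 1.673 × 10⁻²⁷ × 8.507 × 10⁻¹⁴) = 1.687 × 10⁻²⁰ kg·m/s.
λ = h/p = 6.626 × 10⁻³⁴ / 1.687 × 10⁻²⁰ = 3.93 × 10⁻¹⁴ m = 39.3 fm.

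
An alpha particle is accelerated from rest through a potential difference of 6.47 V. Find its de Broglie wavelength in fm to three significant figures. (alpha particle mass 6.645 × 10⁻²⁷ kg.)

KE = 2eV = 2 × 1.602 × 10⁻¹⁹ × 6.470 = 2.073 × 10⁻¹⁸ J.
p = √(2mKE) = √(2 × 6.645 × 10⁻²⁷ × 2.073 × 10⁻¹⁸) = 1.660 × 10⁻²² kg·m/s.
λ = h/p = 6.626 × 10⁻³⁴ / 1.660 × 10⁻²² = 3.99 × 10⁻¹² m = 3990 fm.

λ = 3990 fm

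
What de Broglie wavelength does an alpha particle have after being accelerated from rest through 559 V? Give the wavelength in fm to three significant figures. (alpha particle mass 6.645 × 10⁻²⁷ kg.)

λ = 429 fm

KE = 2eV = 2 × 1.602 × 10⁻¹⁹ × 559.0 = 1.791 × 10⁻¹⁶ J.
p = √(2mKE) = √(2 × 6.645 × 10⁻²⁷ × 1.791 × 10⁻¹⁶) = 1.543 × 10⁻²¹ kg·m/s.
λ = h/p = 6.626 × 10⁻³⁴ / 1.543 × 10⁻²¹ = 4.29 × 10⁻¹³ m = 429 fm.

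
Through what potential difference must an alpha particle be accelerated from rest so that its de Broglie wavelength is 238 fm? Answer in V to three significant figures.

V = 1820 V

p = h/λ = 6.626 × 10⁻³⁴ / 2.380 × 10⁻¹³ = 2.784 × 10⁻²¹ kg·m/s.
KE = p²/(2m) = 5.832 × 10⁻¹⁶ J.
V = KE/2e = 5.832 × 10⁻¹⁶ / (2 × 1.602 × 10⁻¹⁹) = 1820 V.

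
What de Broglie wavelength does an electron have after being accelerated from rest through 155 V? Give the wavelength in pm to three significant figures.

λ = 98.5 pm

KE = eV = 1.602 × 10⁻¹⁹ × 155.0 = 2.483 × 10⁻¹⁷ J.
p = √(2mKE) = √(2 × 9.109 × 10⁻³¹ × 2.483 × 10⁻¹⁷) = 6.726 × 10⁻²⁴ kg·m/s.
λ = h/p = 6.626 × 10⁻³⁴ / 6.726 × 10⁻²⁴ = 9.85 × 10⁻¹¹ m = 98.5 pm.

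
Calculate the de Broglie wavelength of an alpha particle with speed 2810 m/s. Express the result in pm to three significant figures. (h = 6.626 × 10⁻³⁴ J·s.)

λ = 35.5 pm

p = mv = 6.645 × 10⁻²⁷ × 2810 = 1.867 × 10⁻²³ kg·m/s.
λ = h/p = 6.626 × 10⁻³⁴ / 1.867 × 10⁻²³ = 3.55 × 10⁻¹¹ m = 35.5 pm.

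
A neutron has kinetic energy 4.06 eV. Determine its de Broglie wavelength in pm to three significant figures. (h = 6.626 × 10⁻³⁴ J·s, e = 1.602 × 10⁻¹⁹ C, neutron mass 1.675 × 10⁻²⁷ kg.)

λ = 14.2 pm

KE = 4.06 eV = 6.504 × 10⁻¹⁹ J.
p = √(2mKE) = √(2 × 1.675 × 10⁻²⁷ × 6.504 × 10⁻¹⁹) = 4.668 × 10⁻²³ kg·m/s.
λ = h/p = 6.626 × 10⁻³⁴ / 4.668 × 10⁻²³ = 1.42 × 10⁻¹¹ m = 14.2 pm.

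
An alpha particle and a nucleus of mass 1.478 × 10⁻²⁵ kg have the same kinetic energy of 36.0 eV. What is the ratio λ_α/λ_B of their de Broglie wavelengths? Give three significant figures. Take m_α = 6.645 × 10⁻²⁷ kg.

λ_α/λ_B = 4.72

At fixed KE, p = √(2mKE) so λ = h/p ∝ 1/√m.
λ_α/λ_B = √(m_B/m_α) = √(1.478 × 10⁻²⁵/6.645 × 10⁻²⁷) = √(22.24) = 4.72.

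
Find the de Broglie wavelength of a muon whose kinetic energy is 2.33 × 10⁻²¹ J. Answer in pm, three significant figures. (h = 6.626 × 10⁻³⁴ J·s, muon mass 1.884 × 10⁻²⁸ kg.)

p = √(2mKE) = √(2 × 1.884 × 10⁻²⁸ × 2.330 × 10⁻²¹) = 9.370 × 10⁻²⁵ kg·m/s.
λ = h/p = 6.626 × 10⁻³⁴ / 9.370 × 10⁻²⁵ = 7.07 × 10⁻¹⁰ m = 707 pm.

λ = 707 pm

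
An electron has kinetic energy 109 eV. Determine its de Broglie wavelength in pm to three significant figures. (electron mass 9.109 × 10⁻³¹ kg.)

λ = 117 pm

KE = 109 eV = 1.746 × 10⁻¹⁷ J.
p = √(2mKE) = √(2 × 9.109 × 10⁻³¹ × 1.746 × 10⁻¹⁷) = 5.640 × 10⁻²⁴ kg·m/s.
λ = h/p = 6.626 × 10⁻³⁴ / 5.640 × 10⁻²⁴ = 1.17 × 10⁻¹⁰ m = 117 pm.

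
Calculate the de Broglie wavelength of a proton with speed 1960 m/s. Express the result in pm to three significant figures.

λ = 202 pm

p = mv = 1.673 × 10⁻²⁷ × 1960 = 3.279 × 10⁻²⁴ kg·m/s.
λ = h/p = 6.626 × 10⁻³⁴ / 3.279 × 10⁻²⁴ = 2.02 × 10⁻¹⁰ m = 202 pm.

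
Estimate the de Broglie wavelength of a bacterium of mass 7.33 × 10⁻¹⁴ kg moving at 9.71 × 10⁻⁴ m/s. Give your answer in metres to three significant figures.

p = mv = 7.33 × 10⁻¹⁴ × 9.71 × 10⁻⁴ = 7.117 × 10⁻¹⁷ kg·m/s.
λ = h/p = 6.626 × 10⁻³⁴ / 7.117 × 10⁻¹⁷ = 9.31 × 10⁻¹⁸ m.

λ = 9.31 × 10⁻¹⁸ m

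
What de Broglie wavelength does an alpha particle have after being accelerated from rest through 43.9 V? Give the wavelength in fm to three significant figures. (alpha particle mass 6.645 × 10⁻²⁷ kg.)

KE = 2eV = 2 × 1.602 × 10⁻¹⁹ × 43.90 = 1.407 × 10⁻¹⁷ J.
p = √(2mKE) = √(2 × 6.645 × 10⁻²⁷ × 1.407 × 10⁻¹⁷) = 4.324 × 10⁻²² kg·m/s.
λ = h/p = 6.626 × 10⁻³⁴ / 4.324 × 10⁻²² = 1.53 × 10⁻¹² m = 1530 fm.

λ = 1530 fm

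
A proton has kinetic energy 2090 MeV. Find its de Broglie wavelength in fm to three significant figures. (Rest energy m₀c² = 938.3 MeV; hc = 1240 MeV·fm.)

λ = 0.431 fm

Total energy E = KE + m₀c² = 2090 + 938.3 = 3028.3 MeV.
(pc)² = E² − (m₀c²)² = (3028.3)² − (938.3)² = 8.290 × 10⁶ MeV², so pc = 2879 MeV.
λ = hc/(pc) = 1240 MeV·fm / 2879 MeV = 0.431 fm.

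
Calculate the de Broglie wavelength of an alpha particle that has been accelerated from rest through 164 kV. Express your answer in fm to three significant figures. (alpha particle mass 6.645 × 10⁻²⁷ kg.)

λ = 25.1 fm

KE = 2eV = 2 × 1.602 × 10⁻¹⁹ × 1.640 × 10⁵ = 5.255 × 10⁻¹⁴ J.
p = √(2mKE) = √(2 × 6.645 × 10⁻²⁷ × 5.255 × 10⁻¹⁴) = 2.643 × 10⁻²⁰ kg·m/s.
λ = h/p = 6.626 × 10⁻³⁴ / 2.643 × 10⁻²⁰ = 2.51 × 10⁻¹⁴ m = 25.1 fm.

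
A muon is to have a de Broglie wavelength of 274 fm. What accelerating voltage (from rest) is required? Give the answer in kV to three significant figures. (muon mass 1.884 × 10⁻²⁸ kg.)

p = h/λ = 6.626 × 10⁻³⁴ / 2.740 × 10⁻¹³ = 2.418 × 10⁻²¹ kg·m/s.
KE = p²/(2m) = 1.552 × 10⁻¹⁴ J.
V = KE/e = 1.552 × 10⁻¹⁴ / (1.602 × 10⁻¹⁹) = 96.9 kV.

V = 96.9 kV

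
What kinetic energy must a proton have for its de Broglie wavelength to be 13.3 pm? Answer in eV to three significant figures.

p = h/λ = 6.626 × 10⁻³⁴ / 1.330 × 10⁻¹¹ = 4.982 × 10⁻²³ kg·m/s.
KE = p²/(2m) = (4.982 × 10⁻²³)² / (2 × 1.673 × 10⁻²⁷) = 7.418 × 10⁻¹⁹ J = 4.63 eV.

KE = 4.63 eV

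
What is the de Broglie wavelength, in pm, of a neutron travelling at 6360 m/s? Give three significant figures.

p = mv = 1.675 × 10⁻²⁷ × 6360 = 1.065 × 10⁻²³ kg·m/s.
λ = h/p = 6.626 × 10⁻³⁴ / 1.065 × 10⁻²³ = 6.22 × 10⁻¹¹ m = 62.2 pm.

λ = 62.2 pm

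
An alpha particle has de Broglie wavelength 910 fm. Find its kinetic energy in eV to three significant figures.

KE = 249 eV

p = h/λ = 6.626 × 10⁻³⁴ / 9.100 × 10⁻¹³ = 7.281 × 10⁻²² kg·m/s.
KE = p²/(2m) = (7.281 × 10⁻²²)² / (2 × 6.645 × 10⁻²⁷) = 3.989 × 10⁻¹⁷ J = 249 eV.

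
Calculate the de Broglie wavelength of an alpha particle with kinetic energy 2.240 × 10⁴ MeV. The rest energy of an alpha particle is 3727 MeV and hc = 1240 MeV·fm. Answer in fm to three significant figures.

λ = 0.0480 fm

Total energy E = KE + m₀c² = 2.240 × 10⁴ + 3727 = 26127 MeV.
(pc)² = E² − (m₀c²)² = (26127)² − (3727)² = 6.687 × 10⁸ MeV², so pc = 2.586 × 10⁴ MeV.
λ = hc/(pc) = 1240 MeV·fm / 2.586 × 10⁴ MeV = 0.0480 fm.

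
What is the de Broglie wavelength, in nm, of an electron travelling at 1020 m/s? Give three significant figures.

λ = 713 nm

p = mv = 9.109 × 10⁻³¹ × 1020 = 9.291 × 10⁻²⁸ kg·m/s.
λ = h/p = 6.626 × 10⁻³⁴ / 9.291 × 10⁻²⁸ = 7.13 × 10⁻⁷ m = 713 nm.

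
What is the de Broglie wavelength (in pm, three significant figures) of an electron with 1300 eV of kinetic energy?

λ = 34.0 pm

KE = 1300 eV = 2.083 × 10⁻¹⁶ J.
p = √(2mKE) = √(2 × 9.109 × 10⁻³¹ × 2.083 × 10⁻¹⁶) = 1.948 × 10⁻²³ kg·m/s.
λ = h/p = 6.626 × 10⁻³⁴ / 1.948 × 10⁻²³ = 3.40 × 10⁻¹¹ m = 34.0 pm.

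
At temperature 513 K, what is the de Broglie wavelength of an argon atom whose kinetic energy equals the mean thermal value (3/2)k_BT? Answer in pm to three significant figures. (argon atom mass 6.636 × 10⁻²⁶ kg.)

KE = (3/2)k_BT = 1.5 × 1.381 × 10⁻²³ × 513 = 1.063 × 10⁻²⁰ J.
p = √(2mKE) = √(2 × 6.636 × 10⁻²⁶ × 1.063 × 10⁻²⁰) = 3.756 × 10⁻²³ kg·m/s.
λ = h/p = 1.76 × 10⁻¹¹ m = 17.6 pm.

λ = 17.6 pm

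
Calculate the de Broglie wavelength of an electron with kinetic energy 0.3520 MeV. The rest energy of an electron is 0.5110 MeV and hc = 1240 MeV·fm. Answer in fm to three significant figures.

Total energy E = KE + m₀c² = 0.3520 + 0.5110 = 0.8630 MeV.
(pc)² = E² − (m₀c²)² = (0.8630)² − (0.5110)² = 0.4836 MeV², so pc = 0.6954 MeV.
λ = hc/(pc) = 1240 MeV·fm / 0.6954 MeV = 1780 fm.

λ = 1780 fm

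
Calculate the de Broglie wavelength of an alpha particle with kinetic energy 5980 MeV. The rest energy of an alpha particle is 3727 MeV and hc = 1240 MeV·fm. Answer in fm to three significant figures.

λ = 0.138 fm

Total energy E = KE + m₀c² = 5980 + 3727 = 9707 MeV.
(pc)² = E² − (m₀c²)² = (9707)² − (3727)² = 8.034 × 10⁷ MeV², so pc = 8963 MeV.
λ = hc/(pc) = 1240 MeV·fm / 8963 MeV = 0.138 fm.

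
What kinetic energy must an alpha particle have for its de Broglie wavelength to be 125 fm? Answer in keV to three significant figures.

KE = 13.2 keV

p = h/λ = 6.626 × 10⁻³⁴ / 1.250 × 10⁻¹³ = 5.301 × 10⁻²¹ kg·m/s.
KE = p²/(2m) = (5.301 × 10⁻²¹)² / (2 × 6.645 × 10⁻²⁷) = 2.114 × 10⁻¹⁵ J = 13.2 keV.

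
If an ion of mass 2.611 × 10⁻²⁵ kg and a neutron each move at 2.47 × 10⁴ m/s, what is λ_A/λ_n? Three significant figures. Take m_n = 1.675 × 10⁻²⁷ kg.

λ_A/λ_n = 6.42 × 10⁻³

At fixed v, p = mv so λ = h/(mv) ∝ 1/m.
λ_A/λ_n = m_n/m_A = 1.675 × 10⁻²⁷/2.611 × 10⁻²⁵ = 6.42 × 10⁻³.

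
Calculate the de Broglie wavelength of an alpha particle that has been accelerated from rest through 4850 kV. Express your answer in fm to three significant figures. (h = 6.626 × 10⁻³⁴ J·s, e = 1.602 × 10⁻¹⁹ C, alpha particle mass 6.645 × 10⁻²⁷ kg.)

λ = 4.61 fm

KE = 2eV = 2 × 1.602 × 10⁻¹⁹ × 4.850 × 10⁶ = 1.554 × 10⁻¹² J.
p = √(2mKE) = √(2 × 6.645 × 10⁻²⁷ × 1.554 × 10⁻¹²) = 1.437 × 10⁻¹⁹ kg·m/s.
λ = h/p = 6.626 × 10⁻³⁴ / 1.437 × 10⁻¹⁹ = 4.61 × 10⁻¹⁵ m = 4.61 fm.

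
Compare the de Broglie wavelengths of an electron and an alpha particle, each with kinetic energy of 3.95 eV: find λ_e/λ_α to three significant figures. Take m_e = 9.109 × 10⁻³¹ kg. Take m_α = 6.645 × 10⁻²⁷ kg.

At fixed KE, p = √(2mKE) so λ = h/p ∝ 1/√m.
λ_e/λ_α = √(m_α/m_e) = √(6.645 × 10⁻²⁷/9.109 × 10⁻³¹) = √(7295) = 85.4.

λ_e/λ_α = 85.4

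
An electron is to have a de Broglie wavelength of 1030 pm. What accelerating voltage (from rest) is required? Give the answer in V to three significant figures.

p = h/λ = 6.626 × 10⁻³⁴ / 1.030 × 10⁻⁹ = 6.433 × 10⁻²⁵ kg·m/s.
KE = p²/(2m) = 2.272 × 10⁻¹⁹ J.
V = KE/e = 2.272 × 10⁻¹⁹ / (1.602 × 10⁻¹⁹) = 1.42 V.

V = 1.42 V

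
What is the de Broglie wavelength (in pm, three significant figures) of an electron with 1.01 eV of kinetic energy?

KE = 1.01 eV = 1.618 × 10⁻¹⁹ J.
p = √(2mKE) = √(2 × 9.109 × 10⁻³¹ × 1.618 × 10⁻¹⁹) = 5.429 × 10⁻²⁵ kg·m/s.
λ = h/p = 6.626 × 10⁻³⁴ / 5.429 × 10⁻²⁵ = 1.22 × 10⁻⁹ m = 1220 pm.

λ = 1220 pm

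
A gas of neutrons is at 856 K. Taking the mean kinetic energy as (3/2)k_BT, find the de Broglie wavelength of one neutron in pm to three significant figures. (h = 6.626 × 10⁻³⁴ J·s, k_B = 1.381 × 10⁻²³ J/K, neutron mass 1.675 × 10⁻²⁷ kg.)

λ = 86.0 pm

KE = (3/2)k_BT = 1.5 × 1.381 × 10⁻²³ × 856 = 1.773 × 10⁻²⁰ J.
p = √(2mKE) = √(2 × 1.675 × 10⁻²⁷ × 1.773 × 10⁻²⁰) = 7.707 × 10⁻²⁴ kg·m/s.
λ = h/p = 8.60 × 10⁻¹¹ m = 86.0 pm.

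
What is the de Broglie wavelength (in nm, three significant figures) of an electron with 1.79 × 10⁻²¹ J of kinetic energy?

p = √(2mKE) = √(2 × 9.109 × 10⁻³¹ × 1.790 × 10⁻²¹) = 5.711 × 10⁻²⁶ kg·m/s.
λ = h/p = 6.626 × 10⁻³⁴ / 5.711 × 10⁻²⁶ = 1.16 × 10⁻⁸ m = 11.6 nm.

λ = 11.6 nm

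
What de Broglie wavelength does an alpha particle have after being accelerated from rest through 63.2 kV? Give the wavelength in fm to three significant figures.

λ = 40.4 fm

KE = 2eV = 2 × 1.602 × 10⁻¹⁹ × 6.320 × 10⁴ = 2.025 × 10⁻¹⁴ J.
p = √(2mKE) = √(2 × 6.645 × 10⁻²⁷ × 2.025 × 10⁻¹⁴) = 1.640 × 10⁻²⁰ kg·m/s.
λ = h/p = 6.626 × 10⁻³⁴ / 1.640 × 10⁻²⁰ = 4.04 × 10⁻¹⁴ m = 40.4 fm.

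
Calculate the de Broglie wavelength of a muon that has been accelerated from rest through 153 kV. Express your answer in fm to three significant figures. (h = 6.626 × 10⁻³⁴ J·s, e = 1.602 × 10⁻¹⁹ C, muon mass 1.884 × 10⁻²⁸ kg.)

λ = 218 fm

KE = eV = 1.602 × 10⁻¹⁹ × 1.530 × 10⁵ = 2.451 × 10⁻¹⁴ J.
p = √(2mKE) = √(2 × 1.884 × 10⁻²⁸ × 2.451 × 10⁻¹⁴) = 3.039 × 10⁻²¹ kg·m/s.
λ = h/p = 6.626 × 10⁻³⁴ / 3.039 × 10⁻²¹ = 2.18 × 10⁻¹³ m = 218 fm.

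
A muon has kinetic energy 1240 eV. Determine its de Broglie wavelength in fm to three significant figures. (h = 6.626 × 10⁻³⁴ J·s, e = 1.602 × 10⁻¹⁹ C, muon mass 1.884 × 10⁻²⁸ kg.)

KE = 1240 eV = 1.986 × 10⁻¹⁶ J.
p = √(2mKE) = √(2 × 1.884 × 10⁻²⁸ × 1.986 × 10⁻¹⁶) = 2.736 × 10⁻²² kg·m/s.
λ = h/p = 6.626 × 10⁻³⁴ / 2.736 × 10⁻²² = 2.42 × 10⁻¹² m = 2420 fm.

λ = 2420 fm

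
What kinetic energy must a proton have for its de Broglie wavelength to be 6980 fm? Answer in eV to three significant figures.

p = h/λ = 6.626 × 10⁻³⁴ / 6.980 × 10⁻¹² = 9.493 × 10⁻²³ kg·m/s.
KE = p²/(2m) = (9.493 × 10⁻²³)² / (2 × 1.673 × 10⁻²⁷) = 2.693 × 10⁻¹⁸ J = 16.8 eV.

KE = 16.8 eV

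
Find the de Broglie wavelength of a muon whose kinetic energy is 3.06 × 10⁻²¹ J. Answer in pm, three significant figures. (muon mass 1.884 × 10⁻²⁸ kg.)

λ = 617 pm

p = √(2mKE) = √(2 × 1.884 × 10⁻²⁸ × 3.060 × 10⁻²¹) = 1.074 × 10⁻²⁴ kg·m/s.
λ = h/p = 6.626 × 10⁻³⁴ / 1.074 × 10⁻²⁴ = 6.17 × 10⁻¹⁰ m = 617 pm.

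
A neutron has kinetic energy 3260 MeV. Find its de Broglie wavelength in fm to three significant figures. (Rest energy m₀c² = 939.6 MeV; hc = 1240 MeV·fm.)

λ = 0.303 fm

Total energy E = KE + m₀c² = 3260 + 939.6 = 4199.6 MeV.
(pc)² = E² − (m₀c²)² = (4199.6)² − (939.6)² = 1.675 × 10⁷ MeV², so pc = 4093 MeV.
λ = hc/(pc) = 1240 MeV·fm / 4093 MeV = 0.303 fm.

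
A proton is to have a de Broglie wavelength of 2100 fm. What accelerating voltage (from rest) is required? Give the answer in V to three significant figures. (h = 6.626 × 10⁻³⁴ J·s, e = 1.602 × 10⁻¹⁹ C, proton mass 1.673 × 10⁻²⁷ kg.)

p = h/λ = 6.626 × 10⁻³⁴ / 2.100 × 10⁻¹² = 3.155 × 10⁻²² kg·m/s.
KE = p²/(2m) = 2.975 × 10⁻¹⁷ J.
V = KE/e = 2.975 × 10⁻¹⁷ / (1.602 × 10⁻¹⁹) = 186 V.

V = 186 V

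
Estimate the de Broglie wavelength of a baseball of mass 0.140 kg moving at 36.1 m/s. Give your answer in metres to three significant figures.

λ = 1.31 × 10⁻³⁴ m

p = mv = 0.140 × 36.1 = 5.054 kg·m/s.
λ = h/p = 6.626 × 10⁻³⁴ / 5.054 = 1.31 × 10⁻³⁴ m.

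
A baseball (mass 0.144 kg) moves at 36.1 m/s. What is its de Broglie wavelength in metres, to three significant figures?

p = mv = 0.144 × 36.1 = 5.198 kg·m/s.
λ = h/p = 6.626 × 10⁻³⁴ / 5.198 = 1.27 × 10⁻³⁴ m.

λ = 1.27 × 10⁻³⁴ m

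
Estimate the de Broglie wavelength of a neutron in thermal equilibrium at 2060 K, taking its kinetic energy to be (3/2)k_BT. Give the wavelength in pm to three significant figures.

λ = 55.4 pm

KE = (3/2)k_BT = 1.5 × 1.381 × 10⁻²³ × 2060 = 4.267 × 10⁻²⁰ J.
p = √(2mKE) = √(2 × 1.675 × 10⁻²⁷ × 4.267 × 10⁻²⁰) = 1.196 × 10⁻²³ kg·m/s.
λ = h/p = 5.54 × 10⁻¹¹ m = 55.4 pm.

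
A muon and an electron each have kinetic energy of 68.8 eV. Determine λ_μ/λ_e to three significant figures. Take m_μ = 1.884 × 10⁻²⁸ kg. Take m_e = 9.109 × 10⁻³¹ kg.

At fixed KE, p = √(2mKE) so λ = h/p ∝ 1/√m.
λ_μ/λ_e = √(m_e/m_μ) = √(9.109 × 10⁻³¹/1.884 × 10⁻²⁸) = √(4.835 × 10⁻³) = 0.0695.

λ_μ/λ_e = 0.0695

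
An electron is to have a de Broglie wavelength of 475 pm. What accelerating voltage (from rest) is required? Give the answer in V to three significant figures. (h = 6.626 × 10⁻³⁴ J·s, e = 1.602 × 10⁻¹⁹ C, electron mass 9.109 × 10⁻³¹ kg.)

V = 6.67 V

p = h/λ = 6.626 × 10⁻³⁴ / 4.750 × 10⁻¹⁰ = 1.395 × 10⁻²⁴ kg·m/s.
KE = p²/(2m) = 1.068 × 10⁻¹⁸ J.
V = KE/e = 1.068 × 10⁻¹⁸ / (1.602 × 10⁻¹⁹) = 6.67 V.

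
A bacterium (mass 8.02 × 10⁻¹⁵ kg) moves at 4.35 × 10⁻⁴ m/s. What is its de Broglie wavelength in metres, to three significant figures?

λ = 1.90 × 10⁻¹⁶ m

p = mv = 8.02 × 10⁻¹⁵ × 4.35 × 10⁻⁴ = 3.489 × 10⁻¹⁸ kg·m/s.
λ = h/p = 6.626 × 10⁻³⁴ / 3.489 × 10⁻¹⁸ = 1.90 × 10⁻¹⁶ m.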